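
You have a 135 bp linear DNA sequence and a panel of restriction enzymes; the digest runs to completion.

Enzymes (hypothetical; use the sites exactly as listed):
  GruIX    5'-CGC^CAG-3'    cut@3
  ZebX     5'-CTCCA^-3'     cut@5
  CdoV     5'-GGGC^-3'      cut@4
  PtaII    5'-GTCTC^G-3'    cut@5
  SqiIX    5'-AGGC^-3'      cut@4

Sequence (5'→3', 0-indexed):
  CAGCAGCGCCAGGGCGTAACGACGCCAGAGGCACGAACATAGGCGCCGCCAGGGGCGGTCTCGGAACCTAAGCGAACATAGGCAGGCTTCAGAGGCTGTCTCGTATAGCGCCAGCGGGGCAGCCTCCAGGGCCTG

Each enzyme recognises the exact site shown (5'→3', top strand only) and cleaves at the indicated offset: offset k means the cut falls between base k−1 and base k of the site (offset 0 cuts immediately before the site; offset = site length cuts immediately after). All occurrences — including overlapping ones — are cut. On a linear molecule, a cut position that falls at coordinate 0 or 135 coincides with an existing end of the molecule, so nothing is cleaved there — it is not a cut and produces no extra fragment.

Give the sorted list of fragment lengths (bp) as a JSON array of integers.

[3,4,4,5,6,6,6,7,7,8,9,9,9,9,10,12,21]

Site scan:
  GruIX CGCCAG/3: at [6, 22, 46, 108] ⇒ [9, 25, 49, 111]
  ZebX CTCCA/5: at [123] ⇒ [128]
  CdoV GGGC/4: at [11, 52, 116, 128] ⇒ [15, 56, 120, 132]
  PtaII GTCTCG/5: at [57, 97] ⇒ [62, 102]
  SqiIX AGGC/4: at [28, 40, 79, 83, 92] ⇒ [32, 44, 83, 87, 96]

Pooled cuts: [9, 15, 25, 32, 44, 49, 56, 62, 83, 87, 96, 102, 111, 120, 128, 132]

Fragments:
  [0,9): 9 bp
  [9,15): 6 bp
  [15,25): 10 bp
  [25,32): 7 bp
  [32,44): 12 bp
  [44,49): 5 bp
  [49,56): 7 bp
  [56,62): 6 bp
  [62,83): 21 bp
  [83,87): 4 bp
  [87,96): 9 bp
  [96,102): 6 bp
  [102,111): 9 bp
  [111,120): 9 bp
  [120,128): 8 bp
  [128,132): 4 bp
  [132,135): 3 bp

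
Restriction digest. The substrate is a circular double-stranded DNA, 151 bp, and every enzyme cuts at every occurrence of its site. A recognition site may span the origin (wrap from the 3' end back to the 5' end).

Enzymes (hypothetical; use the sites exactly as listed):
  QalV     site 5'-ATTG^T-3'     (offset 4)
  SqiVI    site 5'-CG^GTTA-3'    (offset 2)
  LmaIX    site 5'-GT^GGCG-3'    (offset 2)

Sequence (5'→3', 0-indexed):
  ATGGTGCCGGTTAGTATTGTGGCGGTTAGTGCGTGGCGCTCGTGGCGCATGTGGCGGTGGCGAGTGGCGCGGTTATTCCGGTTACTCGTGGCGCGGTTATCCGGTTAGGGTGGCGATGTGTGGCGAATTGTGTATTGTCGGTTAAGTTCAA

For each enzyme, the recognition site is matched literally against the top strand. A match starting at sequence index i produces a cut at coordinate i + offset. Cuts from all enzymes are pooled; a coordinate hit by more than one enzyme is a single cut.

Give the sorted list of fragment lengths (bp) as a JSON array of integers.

Site scan:
  QalV ATTGT/4: at [15, 126, 133] ⇒ [19, 130, 137]
  SqiVI CGGTTA/2: at [7, 22, 69, 78, 93, 101, 138] ⇒ [9, 24, 71, 80, 95, 103, 140]
  LmaIX GTGGCG/2: at [18, 32, 41, 50, 56, 63, 87, 109, 119] ⇒ [20, 34, 43, 52, 58, 65, 89, 111, 121]

Pooled cuts: [9, 19, 20, 24, 34, 43, 52, 58, 65, 71, 80, 89, 95, 103, 111, 121, 130, 137, 140]

Fragments:
  9→19: 10 bp
  19→20: 1 bp
  20→24: 4 bp
  24→34: 10 bp
  34→43: 9 bp
  43→52: 9 bp
  52→58: 6 bp
  58→65: 7 bp
  65→71: 6 bp
  71→80: 9 bp
  80→89: 9 bp
  89→95: 6 bp
  95→103: 8 bp
  103→111: 8 bp
  111→121: 10 bp
  121→130: 9 bp
  130→137: 7 bp
  137→140: 3 bp
  140→9 (wrap): 151-140+9 = 20 bp

[1,3,4,6,6,6,7,7,8,8,9,9,9,9,9,10,10,10,20]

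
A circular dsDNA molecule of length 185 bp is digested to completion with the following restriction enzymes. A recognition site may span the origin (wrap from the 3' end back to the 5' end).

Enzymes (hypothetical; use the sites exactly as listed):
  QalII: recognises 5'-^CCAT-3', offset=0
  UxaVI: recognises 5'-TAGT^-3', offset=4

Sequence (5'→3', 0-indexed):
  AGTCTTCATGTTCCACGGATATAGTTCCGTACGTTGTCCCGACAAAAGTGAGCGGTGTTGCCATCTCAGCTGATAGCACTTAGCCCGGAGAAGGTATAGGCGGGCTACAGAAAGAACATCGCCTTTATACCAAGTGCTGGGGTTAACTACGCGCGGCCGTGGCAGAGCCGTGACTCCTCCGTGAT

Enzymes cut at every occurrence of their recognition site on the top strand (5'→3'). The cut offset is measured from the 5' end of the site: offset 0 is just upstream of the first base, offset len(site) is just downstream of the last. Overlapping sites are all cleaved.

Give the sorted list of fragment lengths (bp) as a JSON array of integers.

Site scan:
  QalII CCAT/0: at [60] ⇒ [60]
  UxaVI TAGT/4: at [21, 184] ⇒ [3, 25]

Pooled cuts: [3, 25, 60]

Fragment lengths:
  3→25: 22 bp
  25→60: 35 bp
  60→3 (wrap): 185-60+3 = 128 bp

[22,35,128]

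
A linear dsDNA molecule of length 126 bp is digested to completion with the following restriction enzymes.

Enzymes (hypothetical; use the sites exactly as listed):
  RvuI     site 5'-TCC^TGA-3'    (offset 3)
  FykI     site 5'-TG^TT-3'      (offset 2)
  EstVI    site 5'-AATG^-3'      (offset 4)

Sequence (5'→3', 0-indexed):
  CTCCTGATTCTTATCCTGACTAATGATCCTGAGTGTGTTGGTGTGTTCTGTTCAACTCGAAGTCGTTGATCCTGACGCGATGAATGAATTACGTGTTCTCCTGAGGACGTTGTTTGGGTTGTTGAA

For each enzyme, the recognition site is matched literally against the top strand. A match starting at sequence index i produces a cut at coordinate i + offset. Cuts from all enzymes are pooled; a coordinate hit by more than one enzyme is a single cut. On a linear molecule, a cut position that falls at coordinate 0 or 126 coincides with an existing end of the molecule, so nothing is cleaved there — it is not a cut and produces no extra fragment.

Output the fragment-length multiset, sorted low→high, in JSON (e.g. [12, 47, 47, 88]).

Scan for sites:
  RvuI TCCTGA/3: at [1, 13, 26, 69, 98] ⇒ [4, 16, 29, 72, 101]
  FykI TGTT/2: at [35, 43, 48, 93, 110, 119] ⇒ [37, 45, 50, 95, 112, 121]
  EstVI AATG/4: at [21, 82] ⇒ [25, 86]

Pooled cuts: [4, 16, 25, 29, 37, 45, 50, 72, 86, 95, 101, 112, 121]

Fragments:
  [0,4): 4 bp
  [4,16): 12 bp
  [16,25): 9 bp
  [25,29): 4 bp
  [29,37): 8 bp
  [37,45): 8 bp
  [45,50): 5 bp
  [50,72): 22 bp
  [72,86): 14 bp
  [86,95): 9 bp
  [95,101): 6 bp
  [101,112): 11 bp
  [112,121): 9 bp
  [121,126): 5 bp

[4,4,5,5,6,8,8,9,9,9,11,12,14,22]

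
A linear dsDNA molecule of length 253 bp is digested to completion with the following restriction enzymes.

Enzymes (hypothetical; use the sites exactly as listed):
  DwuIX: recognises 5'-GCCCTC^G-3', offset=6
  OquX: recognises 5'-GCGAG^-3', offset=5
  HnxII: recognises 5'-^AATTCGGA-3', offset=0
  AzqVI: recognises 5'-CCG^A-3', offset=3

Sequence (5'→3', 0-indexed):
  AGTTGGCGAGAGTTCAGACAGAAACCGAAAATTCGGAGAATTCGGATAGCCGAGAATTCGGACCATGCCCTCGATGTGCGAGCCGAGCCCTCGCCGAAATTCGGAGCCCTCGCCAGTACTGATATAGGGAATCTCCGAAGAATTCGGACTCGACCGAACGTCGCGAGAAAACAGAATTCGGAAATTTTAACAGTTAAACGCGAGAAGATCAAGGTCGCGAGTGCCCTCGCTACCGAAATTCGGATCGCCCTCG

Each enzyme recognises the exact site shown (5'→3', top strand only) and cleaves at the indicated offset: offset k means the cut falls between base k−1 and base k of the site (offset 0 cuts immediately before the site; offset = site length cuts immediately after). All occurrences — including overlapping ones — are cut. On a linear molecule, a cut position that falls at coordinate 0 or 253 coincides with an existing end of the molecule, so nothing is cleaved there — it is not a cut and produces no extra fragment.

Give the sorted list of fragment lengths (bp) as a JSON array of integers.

[1,1,1,2,2,3,3,4,7,7,7,7,9,10,10,11,14,14,16,16,17,17,18,26,30]

Scan for sites:
  DwuIX GCCCTCG/6: at [66, 86, 105, 222, 246] ⇒ [72, 92, 111, 228, 252]
  OquX GCGAG/5: at [5, 77, 162, 199, 216] ⇒ [10, 82, 167, 204, 221]
  HnxII AATTCGGA/0: at [29, 38, 54, 97, 140, 174, 236] ⇒ [29, 38, 54, 97, 140, 174, 236]
  AzqVI CCGA/3: at [24, 49, 82, 93, 134, 153, 232] ⇒ [27, 52, 85, 96, 137, 156, 235]

All cut coordinates (distinct, sorted): [10, 27, 29, 38, 52, 54, 72, 82, 85, 92, 96, 97, 111, 137, 140, 156, 167, 174, 204, 221, 228, 235, 236, 252]

Fragments:
  [0,10): 10 bp
  [10,27): 17 bp
  [27,29): 2 bp
  [29,38): 9 bp
  [38,52): 14 bp
  [52,54): 2 bp
  [54,72): 18 bp
  [72,82): 10 bp
  [82,85): 3 bp
  [85,92): 7 bp
  [92,96): 4 bp
  [96,97): 1 bp
  [97,111): 14 bp
  [111,137): 26 bp
  [137,140): 3 bp
  [140,156): 16 bp
  [156,167): 11 bp
  [167,174): 7 bp
  [174,204): 30 bp
  [204,221): 17 bp
  [221,228): 7 bp
  [228,235): 7 bp
  [235,236): 1 bp
  [236,252): 16 bp
  [252,253): 1 bp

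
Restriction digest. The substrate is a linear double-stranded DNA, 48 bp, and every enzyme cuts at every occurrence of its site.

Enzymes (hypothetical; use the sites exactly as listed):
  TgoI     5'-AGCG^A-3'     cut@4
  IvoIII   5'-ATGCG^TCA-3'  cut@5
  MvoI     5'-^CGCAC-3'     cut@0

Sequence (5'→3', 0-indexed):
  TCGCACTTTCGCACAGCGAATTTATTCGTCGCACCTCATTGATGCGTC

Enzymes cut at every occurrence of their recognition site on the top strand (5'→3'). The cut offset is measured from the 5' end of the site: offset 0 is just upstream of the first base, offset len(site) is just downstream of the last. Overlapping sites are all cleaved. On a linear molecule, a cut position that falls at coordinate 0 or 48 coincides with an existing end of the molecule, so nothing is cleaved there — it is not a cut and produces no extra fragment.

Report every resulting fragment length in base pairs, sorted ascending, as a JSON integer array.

Scan for sites:
  TgoI (AGCGA, off=4): starts [14] → cuts [18]
  IvoIII (ATGCGTCA, off=5): no sites
  MvoI (CGCAC, off=0): starts [1, 9, 29] → cuts [1, 9, 29]

All cut coordinates (distinct, sorted): [1, 9, 18, 29]

Fragment lengths:
  [0,1): 1 bp
  [1,9): 8 bp
  [9,18): 9 bp
  [18,29): 11 bp
  [29,48): 19 bp

[1,8,9,11,19]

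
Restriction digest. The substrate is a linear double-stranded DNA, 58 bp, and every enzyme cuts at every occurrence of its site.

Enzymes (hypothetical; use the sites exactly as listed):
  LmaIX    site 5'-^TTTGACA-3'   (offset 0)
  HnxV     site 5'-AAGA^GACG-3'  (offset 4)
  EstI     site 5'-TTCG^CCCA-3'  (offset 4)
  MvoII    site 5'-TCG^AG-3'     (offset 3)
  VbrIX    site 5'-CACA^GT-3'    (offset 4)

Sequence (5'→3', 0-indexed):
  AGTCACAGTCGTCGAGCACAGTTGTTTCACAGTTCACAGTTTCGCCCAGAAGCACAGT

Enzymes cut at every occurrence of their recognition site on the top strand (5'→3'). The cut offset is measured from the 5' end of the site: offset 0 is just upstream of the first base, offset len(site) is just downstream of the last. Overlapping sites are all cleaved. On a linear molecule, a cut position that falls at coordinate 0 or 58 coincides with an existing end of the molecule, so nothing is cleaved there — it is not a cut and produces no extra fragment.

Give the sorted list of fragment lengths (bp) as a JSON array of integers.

Per-enzyme occurrences:
  LmaIX (TTTGACA, off=0): no sites
  HnxV (AAGAGACG, off=4): no sites
  EstI TTCGCCCA/4: at [40] ⇒ [44]
  MvoII TCGAG/3: at [11] ⇒ [14]
  VbrIX CACAGT/4: at [3, 16, 27, 34, 52] ⇒ [7, 20, 31, 38, 56]

Pooled cuts: [7, 14, 20, 31, 38, 44, 56]

Fragment lengths:
  [0,7): 7 bp
  [7,14): 7 bp
  [14,20): 6 bp
  [20,31): 11 bp
  [31,38): 7 bp
  [38,44): 6 bp
  [44,56): 12 bp
  [56,58): 2 bp

[2,6,6,7,7,7,11,12]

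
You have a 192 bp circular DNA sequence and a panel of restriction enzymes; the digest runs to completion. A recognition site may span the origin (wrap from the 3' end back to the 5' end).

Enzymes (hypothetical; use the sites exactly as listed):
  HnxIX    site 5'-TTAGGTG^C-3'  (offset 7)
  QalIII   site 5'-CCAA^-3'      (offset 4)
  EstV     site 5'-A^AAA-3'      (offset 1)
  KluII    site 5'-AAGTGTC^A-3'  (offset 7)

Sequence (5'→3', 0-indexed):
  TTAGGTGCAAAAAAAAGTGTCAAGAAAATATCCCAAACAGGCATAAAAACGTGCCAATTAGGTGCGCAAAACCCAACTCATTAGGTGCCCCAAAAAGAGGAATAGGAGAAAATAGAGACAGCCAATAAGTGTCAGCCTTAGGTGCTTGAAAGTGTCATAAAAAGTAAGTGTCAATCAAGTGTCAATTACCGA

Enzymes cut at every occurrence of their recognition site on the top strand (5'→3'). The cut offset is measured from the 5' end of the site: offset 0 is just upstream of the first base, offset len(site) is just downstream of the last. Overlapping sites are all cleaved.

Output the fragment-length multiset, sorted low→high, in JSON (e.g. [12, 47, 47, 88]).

Site scan:
  HnxIX (TTAGGTGC, off=7): starts [0, 57, 80, 137] → cuts [7, 64, 87, 144]
  QalIII (CCAA, off=4): starts [32, 53, 72, 89, 121] → cuts [36, 57, 76, 93, 125]
  EstV (AAAA, off=1): starts [8, 9, 10, 11, 12, 24, 44, 45, 67, 91, 92, 108, 158, 159] → cuts [9, 10, 11, 12, 13, 25, 45, 46, 68, 92, 93, 109, 159, 160]
  KluII (AAGTGTCA, off=7): starts [14, 126, 149, 165, 176] → cuts [21, 133, 156, 172, 183]

Pooled cuts: [7, 9, 10, 11, 12, 13, 21, 25, 36, 45, 46, 57, 64, 68, 76, 87, 92, 93, 109, 125, 133, 144, 156, 159, 160, 172, 183]

Fragments:
  7→9: 2 bp
  9→10: 1 bp
  10→11: 1 bp
  11→12: 1 bp
  12→13: 1 bp
  13→21: 8 bp
  21→25: 4 bp
  25→36: 11 bp
  36→45: 9 bp
  45→46: 1 bp
  46→57: 11 bp
  57→64: 7 bp
  64→68: 4 bp
  68→76: 8 bp
  76→87: 11 bp
  87→92: 5 bp
  92→93: 1 bp
  93→109: 16 bp
  109→125: 16 bp
  125→133: 8 bp
  133→144: 11 bp
  144→156: 12 bp
  156→159: 3 bp
  159→160: 1 bp
  160→172: 12 bp
  172→183: 11 bp
  183→7 (wrap): 192-183+7 = 16 bp

[1,1,1,1,1,1,1,2,3,4,4,5,7,8,8,8,9,11,11,11,11,11,12,12,16,16,16]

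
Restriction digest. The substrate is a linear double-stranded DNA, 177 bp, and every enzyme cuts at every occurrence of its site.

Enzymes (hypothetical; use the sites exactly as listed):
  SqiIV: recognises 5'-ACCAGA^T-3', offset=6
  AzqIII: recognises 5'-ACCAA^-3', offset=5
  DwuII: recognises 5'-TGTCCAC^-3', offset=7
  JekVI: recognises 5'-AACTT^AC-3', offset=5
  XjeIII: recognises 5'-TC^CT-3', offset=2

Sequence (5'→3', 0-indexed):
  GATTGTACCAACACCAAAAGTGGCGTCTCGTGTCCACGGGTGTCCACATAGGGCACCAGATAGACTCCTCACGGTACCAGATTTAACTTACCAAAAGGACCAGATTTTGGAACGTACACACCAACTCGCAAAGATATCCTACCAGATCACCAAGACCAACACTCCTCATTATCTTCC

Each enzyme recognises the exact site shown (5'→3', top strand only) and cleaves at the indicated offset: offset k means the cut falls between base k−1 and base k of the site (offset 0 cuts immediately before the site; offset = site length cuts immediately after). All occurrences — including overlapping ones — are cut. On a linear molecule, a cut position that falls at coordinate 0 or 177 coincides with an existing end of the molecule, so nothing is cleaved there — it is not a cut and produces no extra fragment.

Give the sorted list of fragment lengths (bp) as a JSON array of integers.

[5,5,6,6,7,7,8,8,10,10,11,13,13,14,14,20,20]

Site scan:
  SqiIV (ACCAGAT, off=6): starts [54, 75, 98, 140] → cuts [60, 81, 104, 146]
  AzqIII (ACCAA, off=5): starts [6, 12, 89, 119, 148, 154] → cuts [11, 17, 94, 124, 153, 159]
  DwuII (TGTCCAC, off=7): starts [30, 40] → cuts [37, 47]
  JekVI (AACTTAC, off=5): starts [84] → cuts [89]
  XjeIII (TCCT, off=2): starts [65, 136, 162] → cuts [67, 138, 164]

All cut coordinates (distinct, sorted): [11, 17, 37, 47, 60, 67, 81, 89, 94, 104, 124, 138, 146, 153, 159, 164]

Fragments:
  [0,11): 11 bp
  [11,17): 6 bp
  [17,37): 20 bp
  [37,47): 10 bp
  [47,60): 13 bp
  [60,67): 7 bp
  [67,81): 14 bp
  [81,89): 8 bp
  [89,94): 5 bp
  [94,104): 10 bp
  [104,124): 20 bp
  [124,138): 14 bp
  [138,146): 8 bp
  [146,153): 7 bp
  [153,159): 6 bp
  [159,164): 5 bp
  [164,177): 13 bp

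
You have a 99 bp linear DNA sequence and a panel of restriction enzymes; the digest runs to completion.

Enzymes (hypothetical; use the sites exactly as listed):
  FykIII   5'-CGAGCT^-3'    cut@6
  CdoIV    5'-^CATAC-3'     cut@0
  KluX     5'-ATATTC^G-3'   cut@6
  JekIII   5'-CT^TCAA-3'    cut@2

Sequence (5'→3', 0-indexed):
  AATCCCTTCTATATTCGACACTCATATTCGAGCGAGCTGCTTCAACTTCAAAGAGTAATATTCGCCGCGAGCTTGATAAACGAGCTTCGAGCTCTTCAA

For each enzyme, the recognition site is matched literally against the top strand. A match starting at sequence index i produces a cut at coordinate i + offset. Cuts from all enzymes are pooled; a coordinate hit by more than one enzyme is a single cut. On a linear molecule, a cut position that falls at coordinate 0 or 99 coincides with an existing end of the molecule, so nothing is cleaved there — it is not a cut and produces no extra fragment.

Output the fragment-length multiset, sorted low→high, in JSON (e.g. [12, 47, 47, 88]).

Site scan:
  FykIII (CGAGCT, off=6): starts [32, 67, 80, 87] → cuts [38, 73, 86, 93]
  CdoIV (CATAC, off=0): no sites
  KluX (ATATTCG, off=6): starts [10, 23, 57] → cuts [16, 29, 63]
  JekIII (CTTCAA, off=2): starts [39, 45, 93] → cuts [41, 47, 95]

Pooled cuts: [16, 29, 38, 41, 47, 63, 73, 86, 93, 95]

Fragments:
  [0,16): 16 bp
  [16,29): 13 bp
  [29,38): 9 bp
  [38,41): 3 bp
  [41,47): 6 bp
  [47,63): 16 bp
  [63,73): 10 bp
  [73,86): 13 bp
  [86,93): 7 bp
  [93,95): 2 bp
  [95,99): 4 bp

[2,3,4,6,7,9,10,13,13,16,16]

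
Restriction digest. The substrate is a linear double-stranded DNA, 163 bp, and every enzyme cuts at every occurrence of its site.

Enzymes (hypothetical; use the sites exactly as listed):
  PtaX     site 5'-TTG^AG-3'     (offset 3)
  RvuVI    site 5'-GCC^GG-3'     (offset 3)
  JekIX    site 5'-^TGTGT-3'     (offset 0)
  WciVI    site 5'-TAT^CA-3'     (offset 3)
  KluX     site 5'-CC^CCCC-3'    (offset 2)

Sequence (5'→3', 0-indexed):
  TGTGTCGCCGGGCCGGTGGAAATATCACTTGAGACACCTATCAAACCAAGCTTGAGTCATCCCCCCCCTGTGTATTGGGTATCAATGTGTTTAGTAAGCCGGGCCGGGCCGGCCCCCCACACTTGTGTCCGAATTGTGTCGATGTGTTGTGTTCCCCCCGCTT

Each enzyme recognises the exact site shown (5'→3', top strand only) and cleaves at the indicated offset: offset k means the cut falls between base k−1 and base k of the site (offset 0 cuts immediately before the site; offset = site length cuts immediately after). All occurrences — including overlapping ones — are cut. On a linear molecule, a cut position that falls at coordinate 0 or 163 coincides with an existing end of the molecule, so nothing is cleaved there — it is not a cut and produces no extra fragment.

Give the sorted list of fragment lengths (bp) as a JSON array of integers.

[1,1,3,4,4,5,5,5,5,6,8,8,8,8,9,9,10,11,11,13,14,15]

Per-enzyme occurrences:
  PtaX (TTGAG, off=3): starts [28, 51] → cuts [31, 54]
  RvuVI (GCCGG, off=3): starts [6, 11, 97, 102, 107] → cuts [9, 14, 100, 105, 110]
  JekIX (TGTGT, off=0): starts [0, 68, 85, 123, 134, 142, 147] → cuts [68, 85, 123, 134, 142, 147] (position 0 is a terminus of the linear molecule — no cut)
  WciVI (TATCA, off=3): starts [22, 38, 79] → cuts [25, 41, 82]
  KluX (CCCCCC, off=2): starts [60, 61, 62, 112, 153] → cuts [62, 63, 64, 114, 155]

All cut coordinates (distinct, sorted): [9, 14, 25, 31, 41, 54, 62, 63, 64, 68, 82, 85, 100, 105, 110, 114, 123, 134, 142, 147, 155]

Fragments:
  [0,9): 9 bp
  [9,14): 5 bp
  [14,25): 11 bp
  [25,31): 6 bp
  [31,41): 10 bp
  [41,54): 13 bp
  [54,62): 8 bp
  [62,63): 1 bp
  [63,64): 1 bp
  [64,68): 4 bp
  [68,82): 14 bp
  [82,85): 3 bp
  [85,100): 15 bp
  [100,105): 5 bp
  [105,110): 5 bp
  [110,114): 4 bp
  [114,123): 9 bp
  [123,134): 11 bp
  [134,142): 8 bp
  [142,147): 5 bp
  [147,155): 8 bp
  [155,163): 8 bp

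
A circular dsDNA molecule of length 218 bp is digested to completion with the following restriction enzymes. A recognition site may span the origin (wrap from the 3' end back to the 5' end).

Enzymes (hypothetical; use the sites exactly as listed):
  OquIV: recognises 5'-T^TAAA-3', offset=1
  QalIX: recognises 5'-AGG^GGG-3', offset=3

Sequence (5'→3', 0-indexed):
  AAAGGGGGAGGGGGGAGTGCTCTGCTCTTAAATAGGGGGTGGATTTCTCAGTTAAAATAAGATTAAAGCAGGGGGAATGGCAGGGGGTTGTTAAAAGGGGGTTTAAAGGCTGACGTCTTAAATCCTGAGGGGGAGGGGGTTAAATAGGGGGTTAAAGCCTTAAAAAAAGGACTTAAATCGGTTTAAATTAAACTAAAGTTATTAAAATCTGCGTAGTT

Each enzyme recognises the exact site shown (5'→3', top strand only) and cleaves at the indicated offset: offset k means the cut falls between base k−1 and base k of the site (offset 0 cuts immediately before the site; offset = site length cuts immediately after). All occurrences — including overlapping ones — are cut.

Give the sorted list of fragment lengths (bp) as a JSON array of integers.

Per-enzyme occurrences:
  OquIV (TTAAA, off=1): starts [27, 51, 62, 90, 102, 117, 139, 151, 159, 172, 182, 187, 201, 216] → cuts [28, 52, 63, 91, 103, 118, 140, 152, 160, 173, 183, 188, 202, 217]
  QalIX (AGGGGG, off=3): starts [2, 8, 33, 69, 81, 95, 127, 133, 145] → cuts [5, 11, 36, 72, 84, 98, 130, 136, 148]

Pooled cuts: [5, 11, 28, 36, 52, 63, 72, 84, 91, 98, 103, 118, 130, 136, 140, 148, 152, 160, 173, 183, 188, 202, 217]

Fragments:
  5→11: 6 bp
  11→28: 17 bp
  28→36: 8 bp
  36→52: 16 bp
  52→63: 11 bp
  63→72: 9 bp
  72→84: 12 bp
  84→91: 7 bp
  91→98: 7 bp
  98→103: 5 bp
  103→118: 15 bp
  118→130: 12 bp
  130→136: 6 bp
  136→140: 4 bp
  140→148: 8 bp
  148→152: 4 bp
  152→160: 8 bp
  160→173: 13 bp
  173→183: 10 bp
  183→188: 5 bp
  188→202: 14 bp
  202→217: 15 bp
  217→5 (wrap): 218-217+5 = 6 bp

[4,4,5,5,6,6,6,7,7,8,8,8,9,10,11,12,12,13,14,15,15,16,17]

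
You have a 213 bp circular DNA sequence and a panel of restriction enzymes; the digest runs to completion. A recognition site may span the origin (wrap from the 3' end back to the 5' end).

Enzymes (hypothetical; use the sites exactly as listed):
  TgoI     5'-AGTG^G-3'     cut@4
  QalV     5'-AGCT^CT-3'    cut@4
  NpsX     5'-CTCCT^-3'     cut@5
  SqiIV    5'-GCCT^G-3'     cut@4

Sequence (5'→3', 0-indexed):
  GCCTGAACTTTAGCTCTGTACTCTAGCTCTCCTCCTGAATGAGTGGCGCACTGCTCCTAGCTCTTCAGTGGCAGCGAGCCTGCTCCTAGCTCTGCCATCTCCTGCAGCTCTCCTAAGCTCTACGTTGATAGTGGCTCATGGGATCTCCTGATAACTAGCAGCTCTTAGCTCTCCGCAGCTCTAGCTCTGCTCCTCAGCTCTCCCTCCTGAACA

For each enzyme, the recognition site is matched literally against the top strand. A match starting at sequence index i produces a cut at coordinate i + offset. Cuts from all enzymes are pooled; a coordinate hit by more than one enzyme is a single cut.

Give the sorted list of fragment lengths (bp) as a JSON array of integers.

[3,4,4,5,5,5,5,6,6,6,7,8,8,9,9,9,10,11,11,12,13,13,14,14,16]

Scan for sites:
  TgoI (AGTGG, off=4): starts [41, 66, 129] → cuts [45, 70, 133]
  QalV (AGCTCT, off=4): starts [11, 24, 58, 87, 105, 115, 159, 166, 176, 182, 195] → cuts [15, 28, 62, 91, 109, 119, 163, 170, 180, 186, 199]
  NpsX (CTCCT, off=5): starts [28, 31, 53, 82, 98, 109, 144, 189, 203] → cuts [33, 36, 58, 87, 103, 114, 149, 194, 208]
  SqiIV (GCCTG, off=4): starts [0, 77] → cuts [4, 81]

Pooled cuts: [4, 15, 28, 33, 36, 45, 58, 62, 70, 81, 87, 91, 103, 109, 114, 119, 133, 149, 163, 170, 180, 186, 194, 199, 208]

Fragments:
  4→15: 11 bp
  15→28: 13 bp
  28→33: 5 bp
  33→36: 3 bp
  36→45: 9 bp
  45→58: 13 bp
  58→62: 4 bp
  62→70: 8 bp
  70→81: 11 bp
  81→87: 6 bp
  87→91: 4 bp
  91→103: 12 bp
  103→109: 6 bp
  109→114: 5 bp
  114→119: 5 bp
  119→133: 14 bp
  133→149: 16 bp
  149→163: 14 bp
  163→170: 7 bp
  170→180: 10 bp
  180→186: 6 bp
  186→194: 8 bp
  194→199: 5 bp
  199→208: 9 bp
  208→4 (wrap): 213-208+4 = 9 bp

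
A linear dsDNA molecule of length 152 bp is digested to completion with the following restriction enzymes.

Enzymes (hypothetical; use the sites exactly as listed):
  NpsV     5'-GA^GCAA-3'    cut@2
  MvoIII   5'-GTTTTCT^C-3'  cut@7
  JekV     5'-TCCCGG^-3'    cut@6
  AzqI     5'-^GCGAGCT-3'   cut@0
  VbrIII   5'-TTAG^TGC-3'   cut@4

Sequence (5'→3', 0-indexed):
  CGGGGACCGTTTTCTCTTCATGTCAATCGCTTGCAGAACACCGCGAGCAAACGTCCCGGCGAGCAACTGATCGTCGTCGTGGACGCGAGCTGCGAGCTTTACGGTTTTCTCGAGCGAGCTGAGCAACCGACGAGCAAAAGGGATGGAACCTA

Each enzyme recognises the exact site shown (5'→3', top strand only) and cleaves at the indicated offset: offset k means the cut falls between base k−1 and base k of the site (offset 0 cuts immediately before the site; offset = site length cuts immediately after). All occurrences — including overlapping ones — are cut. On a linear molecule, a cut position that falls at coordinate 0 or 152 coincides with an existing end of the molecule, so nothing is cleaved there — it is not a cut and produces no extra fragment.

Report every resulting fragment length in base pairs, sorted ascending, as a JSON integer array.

[3,3,7,9,11,13,15,19,19,22,31]

Scan for sites:
  NpsV GAGCAA/2: at [44, 60, 120, 131] ⇒ [46, 62, 122, 133]
  MvoIII GTTTTCTC/7: at [8, 103] ⇒ [15, 110]
  JekV TCCCGG/6: at [53] ⇒ [59]
  AzqI GCGAGCT/0: at [84, 91, 113] ⇒ [84, 91, 113]
  VbrIII (TTAGTGC, off=4): no sites

All cut coordinates (distinct, sorted): [15, 46, 59, 62, 84, 91, 110, 113, 122, 133]

Fragments:
  [0,15): 15 bp
  [15,46): 31 bp
  [46,59): 13 bp
  [59,62): 3 bp
  [62,84): 22 bp
  [84,91): 7 bp
  [91,110): 19 bp
  [110,113): 3 bp
  [113,122): 9 bp
  [122,133): 11 bp
  [133,152): 19 bp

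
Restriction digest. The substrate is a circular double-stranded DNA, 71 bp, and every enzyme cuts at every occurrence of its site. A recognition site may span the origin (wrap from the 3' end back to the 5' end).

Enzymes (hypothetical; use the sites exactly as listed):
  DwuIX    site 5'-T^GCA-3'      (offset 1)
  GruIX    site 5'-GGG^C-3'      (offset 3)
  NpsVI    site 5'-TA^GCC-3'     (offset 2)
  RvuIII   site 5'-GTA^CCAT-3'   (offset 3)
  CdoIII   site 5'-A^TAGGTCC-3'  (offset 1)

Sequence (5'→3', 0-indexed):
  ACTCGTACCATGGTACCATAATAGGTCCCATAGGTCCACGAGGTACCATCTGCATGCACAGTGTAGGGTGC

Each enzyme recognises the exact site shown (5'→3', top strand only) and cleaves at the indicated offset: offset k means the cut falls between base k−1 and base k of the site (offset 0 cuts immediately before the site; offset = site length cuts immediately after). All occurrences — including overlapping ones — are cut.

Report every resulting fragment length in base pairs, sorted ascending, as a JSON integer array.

[4,6,6,8,9,9,14,15]

Site scan:
  DwuIX TGCA/1: at [50, 54, 68] ⇒ [51, 55, 69]
  GruIX (GGGC, off=3): no sites
  NpsVI (TAGCC, off=2): no sites
  RvuIII GTACCAT/3: at [4, 12, 42] ⇒ [7, 15, 45]
  CdoIII ATAGGTCC/1: at [20, 29] ⇒ [21, 30]

All cut coordinates (distinct, sorted): [7, 15, 21, 30, 45, 51, 55, 69]

Fragment lengths:
  7→15: 8 bp
  15→21: 6 bp
  21→30: 9 bp
  30→45: 15 bp
  45→51: 6 bp
  51→55: 4 bp
  55→69: 14 bp
  69→7 (wrap): 71-69+7 = 9 bp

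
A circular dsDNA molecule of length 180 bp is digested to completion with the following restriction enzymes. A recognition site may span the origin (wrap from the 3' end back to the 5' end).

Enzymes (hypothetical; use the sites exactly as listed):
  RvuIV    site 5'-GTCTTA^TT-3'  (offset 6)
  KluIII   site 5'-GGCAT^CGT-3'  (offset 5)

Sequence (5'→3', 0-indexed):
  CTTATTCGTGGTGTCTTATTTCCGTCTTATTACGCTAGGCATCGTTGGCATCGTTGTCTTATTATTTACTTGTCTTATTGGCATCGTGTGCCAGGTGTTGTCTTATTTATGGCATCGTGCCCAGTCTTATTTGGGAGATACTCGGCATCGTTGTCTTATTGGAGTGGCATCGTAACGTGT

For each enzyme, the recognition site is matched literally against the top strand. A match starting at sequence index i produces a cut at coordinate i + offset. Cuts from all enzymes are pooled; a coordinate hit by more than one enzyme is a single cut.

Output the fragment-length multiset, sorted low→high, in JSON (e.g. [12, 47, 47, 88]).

Per-enzyme occurrences:
  RvuIV (GTCTTATT, off=6): starts [12, 23, 55, 71, 99, 123, 152, 178] → cuts [4, 18, 29, 61, 77, 105, 129, 158]
  KluIII (GGCATCGT, off=5): starts [37, 46, 79, 110, 143, 165] → cuts [42, 51, 84, 115, 148, 170]

Pooled cuts: [4, 18, 29, 42, 51, 61, 77, 84, 105, 115, 129, 148, 158, 170]

Fragment lengths:
  4→18: 14 bp
  18→29: 11 bp
  29→42: 13 bp
  42→51: 9 bp
  51→61: 10 bp
  61→77: 16 bp
  77→84: 7 bp
  84→105: 21 bp
  105→115: 10 bp
  115→129: 14 bp
  129→148: 19 bp
  148→158: 10 bp
  158→170: 12 bp
  170→4 (wrap): 180-170+4 = 14 bp

[7,9,10,10,10,11,12,13,14,14,14,16,19,21]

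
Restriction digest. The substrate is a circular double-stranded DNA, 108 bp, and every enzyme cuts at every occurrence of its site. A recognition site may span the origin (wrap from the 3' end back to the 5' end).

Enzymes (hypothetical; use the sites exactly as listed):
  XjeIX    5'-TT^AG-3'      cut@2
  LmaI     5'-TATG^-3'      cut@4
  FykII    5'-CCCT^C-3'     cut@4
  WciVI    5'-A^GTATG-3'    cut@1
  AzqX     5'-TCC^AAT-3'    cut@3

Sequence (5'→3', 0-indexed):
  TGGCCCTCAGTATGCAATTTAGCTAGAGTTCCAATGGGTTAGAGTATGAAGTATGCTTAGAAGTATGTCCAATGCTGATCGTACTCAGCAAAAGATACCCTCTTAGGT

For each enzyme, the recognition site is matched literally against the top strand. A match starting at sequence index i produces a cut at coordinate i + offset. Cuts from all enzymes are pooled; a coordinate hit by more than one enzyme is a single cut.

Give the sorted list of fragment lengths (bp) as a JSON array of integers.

Scan for sites:
  XjeIX (TTAG, off=2): starts [18, 38, 56, 102] → cuts [20, 40, 58, 104]
  LmaI (TATG, off=4): starts [10, 44, 51, 63] → cuts [14, 48, 55, 67]
  FykII (CCCTC, off=4): starts [3, 97] → cuts [7, 101]
  WciVI (AGTATG, off=1): starts [8, 42, 49, 61] → cuts [9, 43, 50, 62]
  AzqX (TCCAAT, off=3): starts [29, 67] → cuts [32, 70]

All cut coordinates (distinct, sorted): [7, 9, 14, 20, 32, 40, 43, 48, 50, 55, 58, 62, 67, 70, 101, 104]

Fragments:
  7→9: 2 bp
  9→14: 5 bp
  14→20: 6 bp
  20→32: 12 bp
  32→40: 8 bp
  40→43: 3 bp
  43→48: 5 bp
  48→50: 2 bp
  50→55: 5 bp
  55→58: 3 bp
  58→62: 4 bp
  62→67: 5 bp
  67→70: 3 bp
  70→101: 31 bp
  101→104: 3 bp
  104→7 (wrap): 108-104+7 = 11 bp

[2,2,3,3,3,3,4,5,5,5,5,6,8,11,12,31]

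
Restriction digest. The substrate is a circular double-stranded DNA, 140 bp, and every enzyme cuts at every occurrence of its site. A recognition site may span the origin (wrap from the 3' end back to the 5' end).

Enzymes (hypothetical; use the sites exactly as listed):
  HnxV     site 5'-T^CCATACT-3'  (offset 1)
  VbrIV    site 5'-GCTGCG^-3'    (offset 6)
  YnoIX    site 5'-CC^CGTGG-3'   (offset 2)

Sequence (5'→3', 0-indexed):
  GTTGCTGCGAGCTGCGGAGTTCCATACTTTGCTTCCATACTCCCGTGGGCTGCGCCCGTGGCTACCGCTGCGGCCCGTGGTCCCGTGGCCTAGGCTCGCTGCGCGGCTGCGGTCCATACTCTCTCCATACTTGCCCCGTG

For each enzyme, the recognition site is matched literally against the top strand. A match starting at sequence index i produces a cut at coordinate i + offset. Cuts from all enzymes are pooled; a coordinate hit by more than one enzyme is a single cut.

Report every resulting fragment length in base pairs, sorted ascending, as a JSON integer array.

[2,2,3,5,7,8,8,9,11,11,12,13,13,16,20]

Per-enzyme occurrences:
  HnxV (TCCATACT, off=1): starts [20, 33, 112, 123] → cuts [21, 34, 113, 124]
  VbrIV (GCTGCG, off=6): starts [3, 10, 48, 66, 97, 105] → cuts [9, 16, 54, 72, 103, 111]
  YnoIX (CCCGTGG, off=2): starts [41, 54, 73, 81, 134] → cuts [43, 56, 75, 83, 136]

All cut coordinates (distinct, sorted): [9, 16, 21, 34, 43, 54, 56, 72, 75, 83, 103, 111, 113, 124, 136]

Fragments:
  9→16: 7 bp
  16→21: 5 bp
  21→34: 13 bp
  34→43: 9 bp
  43→54: 11 bp
  54→56: 2 bp
  56→72: 16 bp
  72→75: 3 bp
  75→83: 8 bp
  83→103: 20 bp
  103→111: 8 bp
  111→113: 2 bp
  113→124: 11 bp
  124→136: 12 bp
  136→9 (wrap): 140-136+9 = 13 bp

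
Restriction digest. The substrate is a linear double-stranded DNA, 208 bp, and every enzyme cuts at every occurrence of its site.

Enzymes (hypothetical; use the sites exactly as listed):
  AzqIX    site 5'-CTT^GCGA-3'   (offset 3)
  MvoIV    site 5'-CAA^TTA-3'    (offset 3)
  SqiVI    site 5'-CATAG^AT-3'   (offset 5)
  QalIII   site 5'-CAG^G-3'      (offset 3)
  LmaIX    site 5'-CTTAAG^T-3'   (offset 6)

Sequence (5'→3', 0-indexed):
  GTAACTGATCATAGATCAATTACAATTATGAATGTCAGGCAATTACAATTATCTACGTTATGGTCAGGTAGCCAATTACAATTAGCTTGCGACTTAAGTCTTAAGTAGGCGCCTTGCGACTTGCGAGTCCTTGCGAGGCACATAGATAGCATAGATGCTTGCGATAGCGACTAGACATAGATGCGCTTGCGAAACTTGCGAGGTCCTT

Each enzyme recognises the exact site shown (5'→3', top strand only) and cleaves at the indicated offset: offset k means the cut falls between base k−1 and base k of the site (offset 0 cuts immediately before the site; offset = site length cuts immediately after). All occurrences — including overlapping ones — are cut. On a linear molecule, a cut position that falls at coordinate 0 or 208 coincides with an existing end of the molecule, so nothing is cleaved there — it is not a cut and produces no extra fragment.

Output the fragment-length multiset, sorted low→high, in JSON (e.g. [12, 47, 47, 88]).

[4,5,6,6,6,6,7,7,7,8,8,9,9,10,10,10,11,13,13,14,19,20]

Per-enzyme occurrences:
  AzqIX (CTTGCGA, off=3): starts [85, 112, 119, 129, 157, 185, 194] → cuts [88, 115, 122, 132, 160, 188, 197]
  MvoIV (CAATTA, off=3): starts [16, 22, 39, 45, 72, 78] → cuts [19, 25, 42, 48, 75, 81]
  SqiVI (CATAGAT, off=5): starts [9, 140, 149, 175] → cuts [14, 145, 154, 180]
  QalIII (CAGG, off=3): starts [35, 64] → cuts [38, 67]
  LmaIX (CTTAAGT, off=6): starts [92, 99] → cuts [98, 105]

All cut coordinates (distinct, sorted): [14, 19, 25, 38, 42, 48, 67, 75, 81, 88, 98, 105, 115, 122, 132, 145, 154, 160, 180, 188, 197]

Fragments:
  [0,14): 14 bp
  [14,19): 5 bp
  [19,25): 6 bp
  [25,38): 13 bp
  [38,42): 4 bp
  [42,48): 6 bp
  [48,67): 19 bp
  [67,75): 8 bp
  [75,81): 6 bp
  [81,88): 7 bp
  [88,98): 10 bp
  [98,105): 7 bp
  [105,115): 10 bp
  [115,122): 7 bp
  [122,132): 10 bp
  [132,145): 13 bp
  [145,154): 9 bp
  [154,160): 6 bp
  [160,180): 20 bp
  [180,188): 8 bp
  [188,197): 9 bp
  [197,208): 11 bp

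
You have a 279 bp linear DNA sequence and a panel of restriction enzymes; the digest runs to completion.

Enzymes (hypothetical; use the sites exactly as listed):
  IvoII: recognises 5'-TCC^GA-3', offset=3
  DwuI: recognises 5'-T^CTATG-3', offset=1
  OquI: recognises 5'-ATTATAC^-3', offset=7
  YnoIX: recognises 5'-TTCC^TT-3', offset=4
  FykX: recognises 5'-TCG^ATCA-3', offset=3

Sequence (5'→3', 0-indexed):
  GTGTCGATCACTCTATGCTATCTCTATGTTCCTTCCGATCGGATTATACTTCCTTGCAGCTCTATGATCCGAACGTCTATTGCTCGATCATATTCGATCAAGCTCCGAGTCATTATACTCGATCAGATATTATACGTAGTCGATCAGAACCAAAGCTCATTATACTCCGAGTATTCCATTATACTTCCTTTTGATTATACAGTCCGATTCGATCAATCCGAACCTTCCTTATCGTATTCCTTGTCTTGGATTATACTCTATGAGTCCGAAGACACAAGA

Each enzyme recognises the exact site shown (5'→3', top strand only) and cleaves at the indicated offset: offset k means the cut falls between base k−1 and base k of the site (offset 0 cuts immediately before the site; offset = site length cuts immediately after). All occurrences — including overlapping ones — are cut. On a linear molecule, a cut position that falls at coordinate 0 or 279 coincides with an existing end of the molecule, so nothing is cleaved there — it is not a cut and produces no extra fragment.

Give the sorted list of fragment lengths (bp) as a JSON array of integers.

Scan for sites:
  IvoII TCCGA/3: at [33, 67, 103, 165, 202, 216, 264] ⇒ [36, 70, 106, 168, 205, 219, 267]
  DwuI TCTATG/1: at [11, 22, 60, 256] ⇒ [12, 23, 61, 257]
  OquI ATTATAC/7: at [42, 111, 128, 158, 177, 193, 249] ⇒ [49, 118, 135, 165, 184, 200, 256]
  YnoIX TTCCTT/4: at [28, 49, 184, 224, 236] ⇒ [32, 53, 188, 228, 240]
  FykX TCGATCA/3: at [3, 83, 93, 118, 139, 208] ⇒ [6, 86, 96, 121, 142, 211]

All cut coordinates (distinct, sorted): [6, 12, 23, 32, 36, 49, 53, 61, 70, 86, 96, 106, 118, 121, 135, 142, 165, 168, 184, 188, 200, 205, 211, 219, 228, 240, 256, 257, 267]

Fragment lengths:
  [0,6): 6 bp
  [6,12): 6 bp
  [12,23): 11 bp
  [23,32): 9 bp
  [32,36): 4 bp
  [36,49): 13 bp
  [49,53): 4 bp
  [53,61): 8 bp
  [61,70): 9 bp
  [70,86): 16 bp
  [86,96): 10 bp
  [96,106): 10 bp
  [106,118): 12 bp
  [118,121): 3 bp
  [121,135): 14 bp
  [135,142): 7 bp
  [142,165): 23 bp
  [165,168): 3 bp
  [168,184): 16 bp
  [184,188): 4 bp
  [188,200): 12 bp
  [200,205): 5 bp
  [205,211): 6 bp
  [211,219): 8 bp
  [219,228): 9 bp
  [228,240): 12 bp
  [240,256): 16 bp
  [256,257): 1 bp
  [257,267): 10 bp
  [267,279): 12 bp

[1,3,3,4,4,4,5,6,6,6,7,8,8,9,9,9,10,10,10,11,12,12,12,12,13,14,16,16,16,23]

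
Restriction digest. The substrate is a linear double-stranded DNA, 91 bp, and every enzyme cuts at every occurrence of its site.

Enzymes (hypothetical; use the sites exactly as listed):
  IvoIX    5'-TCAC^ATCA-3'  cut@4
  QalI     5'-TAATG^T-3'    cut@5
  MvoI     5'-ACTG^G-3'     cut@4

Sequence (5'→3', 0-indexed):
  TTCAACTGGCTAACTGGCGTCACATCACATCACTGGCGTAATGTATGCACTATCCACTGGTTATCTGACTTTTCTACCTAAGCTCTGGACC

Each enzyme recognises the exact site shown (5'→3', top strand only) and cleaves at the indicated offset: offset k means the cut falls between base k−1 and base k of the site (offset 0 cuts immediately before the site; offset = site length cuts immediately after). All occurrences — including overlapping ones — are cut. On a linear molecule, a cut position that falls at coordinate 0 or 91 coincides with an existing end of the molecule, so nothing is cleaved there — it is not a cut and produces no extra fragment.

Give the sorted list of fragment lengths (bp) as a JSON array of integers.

[5,7,7,8,8,8,16,32]

Per-enzyme occurrences:
  IvoIX TCACATCA/4: at [19, 24] ⇒ [23, 28]
  QalI TAATGT/5: at [38] ⇒ [43]
  MvoI ACTGG/4: at [4, 12, 31, 55] ⇒ [8, 16, 35, 59]

All cut coordinates (distinct, sorted): [8, 16, 23, 28, 35, 43, 59]

Fragment lengths:
  [0,8): 8 bp
  [8,16): 8 bp
  [16,23): 7 bp
  [23,28): 5 bp
  [28,35): 7 bp
  [35,43): 8 bp
  [43,59): 16 bp
  [59,91): 32 bp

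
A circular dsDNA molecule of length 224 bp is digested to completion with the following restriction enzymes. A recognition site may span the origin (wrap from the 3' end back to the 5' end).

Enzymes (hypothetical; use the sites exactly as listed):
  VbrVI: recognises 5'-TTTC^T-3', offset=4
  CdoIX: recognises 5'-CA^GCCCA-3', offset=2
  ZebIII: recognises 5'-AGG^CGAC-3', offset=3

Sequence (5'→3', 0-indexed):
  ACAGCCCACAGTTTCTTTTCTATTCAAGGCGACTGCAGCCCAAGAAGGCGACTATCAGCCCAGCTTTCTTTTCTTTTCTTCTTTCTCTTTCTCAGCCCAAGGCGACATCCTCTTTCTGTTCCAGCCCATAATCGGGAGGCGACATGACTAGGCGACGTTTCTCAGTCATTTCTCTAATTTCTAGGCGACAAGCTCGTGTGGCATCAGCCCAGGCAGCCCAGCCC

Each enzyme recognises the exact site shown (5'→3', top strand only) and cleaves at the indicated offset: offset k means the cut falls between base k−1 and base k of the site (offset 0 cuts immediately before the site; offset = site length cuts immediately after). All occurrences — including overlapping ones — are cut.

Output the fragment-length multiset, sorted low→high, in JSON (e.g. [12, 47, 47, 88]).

Scan for sites:
  VbrVI TTTCT/4: at [11, 16, 64, 69, 74, 81, 87, 112, 157, 168, 177] ⇒ [15, 20, 68, 73, 78, 85, 91, 116, 161, 172, 181]
  CdoIX CAGCCCA/2: at [1, 35, 55, 92, 121, 204, 213, 218] ⇒ [3, 37, 57, 94, 123, 206, 215, 220]
  ZebIII AGGCGAC/3: at [26, 45, 99, 136, 149, 182] ⇒ [29, 48, 102, 139, 152, 185]

Pooled cuts: [3, 15, 20, 29, 37, 48, 57, 68, 73, 78, 85, 91, 94, 102, 116, 123, 139, 152, 161, 172, 181, 185, 206, 215, 220]

Fragments:
  3→15: 12 bp
  15→20: 5 bp
  20→29: 9 bp
  29→37: 8 bp
  37→48: 11 bp
  48→57: 9 bp
  57→68: 11 bp
  68→73: 5 bp
  73→78: 5 bp
  78→85: 7 bp
  85→91: 6 bp
  91→94: 3 bp
  94→102: 8 bp
  102→116: 14 bp
  116→123: 7 bp
  123→139: 16 bp
  139→152: 13 bp
  152→161: 9 bp
  161→172: 11 bp
  172→181: 9 bp
  181→185: 4 bp
  185→206: 21 bp
  206→215: 9 bp
  215→220: 5 bp
  220→3 (wrap): 224-220+3 = 7 bp

[3,4,5,5,5,5,6,7,7,7,8,8,9,9,9,9,9,11,11,11,12,13,14,16,21]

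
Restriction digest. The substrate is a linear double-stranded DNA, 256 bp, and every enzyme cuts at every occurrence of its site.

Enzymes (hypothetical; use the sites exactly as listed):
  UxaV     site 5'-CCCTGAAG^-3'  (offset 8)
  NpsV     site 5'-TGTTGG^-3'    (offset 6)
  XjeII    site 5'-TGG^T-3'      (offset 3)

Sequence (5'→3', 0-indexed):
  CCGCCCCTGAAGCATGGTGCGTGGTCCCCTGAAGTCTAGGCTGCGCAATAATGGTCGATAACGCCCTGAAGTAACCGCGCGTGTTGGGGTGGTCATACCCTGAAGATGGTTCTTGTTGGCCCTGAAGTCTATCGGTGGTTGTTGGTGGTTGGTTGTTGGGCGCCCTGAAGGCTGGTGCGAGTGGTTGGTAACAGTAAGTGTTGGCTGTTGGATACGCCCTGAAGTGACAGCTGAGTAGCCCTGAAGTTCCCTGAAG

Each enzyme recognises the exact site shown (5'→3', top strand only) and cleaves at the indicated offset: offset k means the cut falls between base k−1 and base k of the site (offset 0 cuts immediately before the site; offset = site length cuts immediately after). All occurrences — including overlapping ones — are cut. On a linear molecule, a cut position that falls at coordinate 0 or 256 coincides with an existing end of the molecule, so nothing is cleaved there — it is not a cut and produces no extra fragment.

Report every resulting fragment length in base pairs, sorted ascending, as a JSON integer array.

Per-enzyme occurrences:
  UxaV CCCTGAAG/8: at [4, 26, 63, 97, 119, 162, 216, 238, 248] ⇒ [12, 34, 71, 105, 127, 170, 224, 246] (position 256 is a terminus of the linear molecule — no cut)
  NpsV TGTTGG/6: at [81, 113, 139, 153, 198, 205] ⇒ [87, 119, 145, 159, 204, 211]
  XjeII TGGT/3: at [14, 21, 51, 89, 106, 135, 142, 145, 149, 172, 181, 185] ⇒ [17, 24, 54, 92, 109, 138, 145, 148, 152, 175, 184, 188]

All cut coordinates (distinct, sorted): [12, 17, 24, 34, 54, 71, 87, 92, 105, 109, 119, 127, 138, 145, 148, 152, 159, 170, 175, 184, 188, 204, 211, 224, 246]

Fragments:
  [0,12): 12 bp
  [12,17): 5 bp
  [17,24): 7 bp
  [24,34): 10 bp
  [34,54): 20 bp
  [54,71): 17 bp
  [71,87): 16 bp
  [87,92): 5 bp
  [92,105): 13 bp
  [105,109): 4 bp
  [109,119): 10 bp
  [119,127): 8 bp
  [127,138): 11 bp
  [138,145): 7 bp
  [145,148): 3 bp
  [148,152): 4 bp
  [152,159): 7 bp
  [159,170): 11 bp
  [170,175): 5 bp
  [175,184): 9 bp
  [184,188): 4 bp
  [188,204): 16 bp
  [204,211): 7 bp
  [211,224): 13 bp
  [224,246): 22 bp
  [246,256): 10 bp

[3,4,4,4,5,5,5,7,7,7,7,8,9,10,10,10,11,11,12,13,13,16,16,17,20,22]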